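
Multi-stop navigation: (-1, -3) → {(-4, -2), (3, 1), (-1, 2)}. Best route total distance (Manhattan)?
16
(one optimal route: (-1, -3) → (-4, -2) → (-1, 2) → (3, 1))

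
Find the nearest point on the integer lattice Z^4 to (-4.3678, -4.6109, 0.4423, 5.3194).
(-4, -5, 0, 5)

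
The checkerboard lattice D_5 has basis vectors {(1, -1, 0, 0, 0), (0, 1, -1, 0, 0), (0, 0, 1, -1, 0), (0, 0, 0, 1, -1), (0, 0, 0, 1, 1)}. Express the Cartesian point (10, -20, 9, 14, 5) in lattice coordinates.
10b₁ - 10b₂ - b₃ + 4b₄ + 9b₅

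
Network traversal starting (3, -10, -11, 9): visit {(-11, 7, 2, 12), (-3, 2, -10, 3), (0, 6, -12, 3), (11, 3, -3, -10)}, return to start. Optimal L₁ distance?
170
(one optimal route: (3, -10, -11, 9) → (-11, 7, 2, 12) → (11, 3, -3, -10) → (-3, 2, -10, 3) → (0, 6, -12, 3) → (3, -10, -11, 9))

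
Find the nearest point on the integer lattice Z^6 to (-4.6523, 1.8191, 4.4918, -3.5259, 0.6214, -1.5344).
(-5, 2, 4, -4, 1, -2)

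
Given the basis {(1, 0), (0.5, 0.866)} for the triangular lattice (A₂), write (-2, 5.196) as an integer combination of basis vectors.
-5b₁ + 6b₂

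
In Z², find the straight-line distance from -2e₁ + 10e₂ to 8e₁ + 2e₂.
12.8062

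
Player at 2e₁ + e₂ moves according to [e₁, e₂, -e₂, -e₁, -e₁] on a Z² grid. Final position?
(1, 1)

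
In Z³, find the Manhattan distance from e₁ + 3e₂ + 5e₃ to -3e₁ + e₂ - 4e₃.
15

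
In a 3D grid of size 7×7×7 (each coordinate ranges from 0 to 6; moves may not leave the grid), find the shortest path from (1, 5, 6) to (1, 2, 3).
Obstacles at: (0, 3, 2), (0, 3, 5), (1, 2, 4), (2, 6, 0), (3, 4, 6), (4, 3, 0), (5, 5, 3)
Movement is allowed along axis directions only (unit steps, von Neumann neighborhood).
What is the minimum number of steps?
6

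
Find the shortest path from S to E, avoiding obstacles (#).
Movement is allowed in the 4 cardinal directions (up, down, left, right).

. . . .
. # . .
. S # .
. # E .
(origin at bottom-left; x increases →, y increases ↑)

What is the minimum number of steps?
10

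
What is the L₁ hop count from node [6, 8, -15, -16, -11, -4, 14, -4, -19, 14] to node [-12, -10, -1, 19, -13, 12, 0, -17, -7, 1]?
155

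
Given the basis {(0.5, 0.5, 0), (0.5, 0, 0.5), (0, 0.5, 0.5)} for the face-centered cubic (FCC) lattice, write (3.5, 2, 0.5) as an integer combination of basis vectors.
5b₁ + 2b₂ - b₃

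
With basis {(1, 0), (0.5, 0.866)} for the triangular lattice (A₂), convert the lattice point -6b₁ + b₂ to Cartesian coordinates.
(-5.5, 0.866)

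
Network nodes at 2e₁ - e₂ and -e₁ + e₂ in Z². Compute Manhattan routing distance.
5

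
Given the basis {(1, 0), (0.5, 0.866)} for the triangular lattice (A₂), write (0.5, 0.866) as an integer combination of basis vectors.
b₂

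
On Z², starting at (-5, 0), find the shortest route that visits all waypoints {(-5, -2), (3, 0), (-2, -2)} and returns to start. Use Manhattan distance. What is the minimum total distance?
20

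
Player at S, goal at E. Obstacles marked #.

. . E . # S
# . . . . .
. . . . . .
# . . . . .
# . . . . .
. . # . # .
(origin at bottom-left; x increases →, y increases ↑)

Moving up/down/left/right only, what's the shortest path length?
5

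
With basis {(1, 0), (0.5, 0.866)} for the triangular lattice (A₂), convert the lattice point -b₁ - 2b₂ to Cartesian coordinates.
(-2, -1.732)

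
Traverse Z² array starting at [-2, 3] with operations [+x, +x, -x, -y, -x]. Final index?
(-2, 2)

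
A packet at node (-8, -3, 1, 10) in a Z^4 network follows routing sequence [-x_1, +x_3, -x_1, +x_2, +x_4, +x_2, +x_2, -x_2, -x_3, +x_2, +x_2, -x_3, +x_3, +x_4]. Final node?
(-10, 1, 1, 12)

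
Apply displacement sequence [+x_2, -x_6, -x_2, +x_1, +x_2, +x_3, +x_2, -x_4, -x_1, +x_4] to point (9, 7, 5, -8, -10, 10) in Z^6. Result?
(9, 9, 6, -8, -10, 9)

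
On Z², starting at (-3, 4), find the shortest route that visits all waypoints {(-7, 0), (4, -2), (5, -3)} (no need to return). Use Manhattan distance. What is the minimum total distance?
23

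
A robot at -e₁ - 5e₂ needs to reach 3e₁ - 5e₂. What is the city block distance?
4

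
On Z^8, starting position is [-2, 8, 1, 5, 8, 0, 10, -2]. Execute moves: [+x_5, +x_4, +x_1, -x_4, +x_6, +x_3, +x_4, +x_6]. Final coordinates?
(-1, 8, 2, 6, 9, 2, 10, -2)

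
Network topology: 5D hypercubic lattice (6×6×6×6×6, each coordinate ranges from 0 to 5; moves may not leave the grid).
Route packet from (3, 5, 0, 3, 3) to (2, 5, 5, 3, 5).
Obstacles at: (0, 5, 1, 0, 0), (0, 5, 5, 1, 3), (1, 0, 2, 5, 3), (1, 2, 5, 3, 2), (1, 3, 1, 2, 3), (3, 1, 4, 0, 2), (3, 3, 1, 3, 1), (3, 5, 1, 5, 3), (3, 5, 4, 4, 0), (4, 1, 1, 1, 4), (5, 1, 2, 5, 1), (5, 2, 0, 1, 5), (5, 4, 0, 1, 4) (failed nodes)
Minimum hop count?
8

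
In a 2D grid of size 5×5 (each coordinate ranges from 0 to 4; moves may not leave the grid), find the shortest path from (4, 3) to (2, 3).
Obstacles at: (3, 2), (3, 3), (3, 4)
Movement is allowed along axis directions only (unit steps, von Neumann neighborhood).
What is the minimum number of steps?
6
(one shortest path: (4, 3) → (4, 2) → (4, 1) → (3, 1) → (2, 1) → (2, 2) → (2, 3))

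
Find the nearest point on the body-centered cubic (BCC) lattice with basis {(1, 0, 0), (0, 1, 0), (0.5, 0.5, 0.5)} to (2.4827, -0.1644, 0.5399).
(2.5, -0.5, 0.5)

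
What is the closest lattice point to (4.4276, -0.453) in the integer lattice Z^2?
(4, 0)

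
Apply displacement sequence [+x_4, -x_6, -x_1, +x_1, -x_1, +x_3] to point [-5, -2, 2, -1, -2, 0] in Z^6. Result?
(-6, -2, 3, 0, -2, -1)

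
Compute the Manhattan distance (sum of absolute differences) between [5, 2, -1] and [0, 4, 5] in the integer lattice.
13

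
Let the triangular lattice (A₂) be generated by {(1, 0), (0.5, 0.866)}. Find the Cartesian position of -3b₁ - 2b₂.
(-4, -1.732)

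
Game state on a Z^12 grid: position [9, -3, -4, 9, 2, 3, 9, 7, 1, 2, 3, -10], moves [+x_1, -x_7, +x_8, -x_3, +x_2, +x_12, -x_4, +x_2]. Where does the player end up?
(10, -1, -5, 8, 2, 3, 8, 8, 1, 2, 3, -9)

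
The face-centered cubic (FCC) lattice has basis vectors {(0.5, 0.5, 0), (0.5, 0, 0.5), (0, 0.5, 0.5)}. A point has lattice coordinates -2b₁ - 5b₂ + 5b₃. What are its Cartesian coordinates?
(-3.5, 1.5, 0)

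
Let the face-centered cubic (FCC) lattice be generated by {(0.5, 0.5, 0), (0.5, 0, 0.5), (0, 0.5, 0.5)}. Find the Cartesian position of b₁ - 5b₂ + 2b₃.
(-2, 1.5, -1.5)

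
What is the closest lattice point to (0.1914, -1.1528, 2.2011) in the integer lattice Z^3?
(0, -1, 2)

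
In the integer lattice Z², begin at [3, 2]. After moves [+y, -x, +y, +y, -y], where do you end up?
(2, 4)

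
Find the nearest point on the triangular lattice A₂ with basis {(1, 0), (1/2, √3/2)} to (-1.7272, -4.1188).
(-1.5, -4.33)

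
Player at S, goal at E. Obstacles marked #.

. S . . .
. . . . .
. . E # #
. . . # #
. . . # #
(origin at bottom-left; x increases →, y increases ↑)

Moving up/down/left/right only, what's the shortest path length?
3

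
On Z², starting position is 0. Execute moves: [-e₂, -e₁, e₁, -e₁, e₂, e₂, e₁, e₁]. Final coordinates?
(1, 1)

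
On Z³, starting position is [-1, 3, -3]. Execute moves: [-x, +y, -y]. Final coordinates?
(-2, 3, -3)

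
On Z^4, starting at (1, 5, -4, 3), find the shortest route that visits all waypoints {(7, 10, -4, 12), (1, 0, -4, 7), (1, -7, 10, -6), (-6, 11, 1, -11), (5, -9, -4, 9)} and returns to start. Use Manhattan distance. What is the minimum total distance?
160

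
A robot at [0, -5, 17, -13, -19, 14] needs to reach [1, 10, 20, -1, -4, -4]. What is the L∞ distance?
18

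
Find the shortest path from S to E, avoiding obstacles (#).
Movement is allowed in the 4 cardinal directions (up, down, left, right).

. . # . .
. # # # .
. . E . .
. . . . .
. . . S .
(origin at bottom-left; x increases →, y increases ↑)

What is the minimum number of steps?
3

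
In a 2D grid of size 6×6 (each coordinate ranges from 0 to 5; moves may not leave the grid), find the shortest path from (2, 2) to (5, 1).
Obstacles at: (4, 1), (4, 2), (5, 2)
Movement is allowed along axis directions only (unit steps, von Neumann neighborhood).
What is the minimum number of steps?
6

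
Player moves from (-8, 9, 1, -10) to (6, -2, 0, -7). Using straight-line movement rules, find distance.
18.0831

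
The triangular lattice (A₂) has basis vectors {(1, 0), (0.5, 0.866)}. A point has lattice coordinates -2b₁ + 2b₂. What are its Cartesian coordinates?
(-1, 1.732)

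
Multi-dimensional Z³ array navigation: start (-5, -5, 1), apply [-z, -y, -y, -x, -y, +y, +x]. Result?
(-5, -7, 0)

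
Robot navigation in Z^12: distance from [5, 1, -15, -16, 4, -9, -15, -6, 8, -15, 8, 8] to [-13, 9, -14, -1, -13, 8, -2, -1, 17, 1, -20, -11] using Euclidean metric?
53.5537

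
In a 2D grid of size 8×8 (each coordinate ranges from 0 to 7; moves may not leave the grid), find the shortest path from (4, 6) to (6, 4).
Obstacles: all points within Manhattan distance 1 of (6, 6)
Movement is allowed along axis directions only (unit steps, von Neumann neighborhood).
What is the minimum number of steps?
4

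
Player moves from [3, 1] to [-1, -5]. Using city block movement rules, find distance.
10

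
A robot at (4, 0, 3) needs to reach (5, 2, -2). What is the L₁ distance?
8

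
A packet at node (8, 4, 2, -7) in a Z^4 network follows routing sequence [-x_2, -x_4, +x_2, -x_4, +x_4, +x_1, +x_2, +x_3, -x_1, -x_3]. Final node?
(8, 5, 2, -8)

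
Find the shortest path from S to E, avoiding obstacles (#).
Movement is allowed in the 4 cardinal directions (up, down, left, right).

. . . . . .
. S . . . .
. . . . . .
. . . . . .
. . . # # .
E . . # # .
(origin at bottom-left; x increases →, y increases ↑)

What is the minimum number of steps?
5
(one shortest path: (1, 4) → (0, 4) → (0, 3) → (0, 2) → (0, 1) → (0, 0))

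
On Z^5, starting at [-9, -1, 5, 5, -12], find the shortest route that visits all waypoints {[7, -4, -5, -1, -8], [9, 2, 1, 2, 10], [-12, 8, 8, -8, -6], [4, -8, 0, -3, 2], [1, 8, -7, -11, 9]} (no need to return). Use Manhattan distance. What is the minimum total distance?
169
(one optimal route: (-9, -1, 5, 5, -12) → (-12, 8, 8, -8, -6) → (1, 8, -7, -11, 9) → (9, 2, 1, 2, 10) → (4, -8, 0, -3, 2) → (7, -4, -5, -1, -8))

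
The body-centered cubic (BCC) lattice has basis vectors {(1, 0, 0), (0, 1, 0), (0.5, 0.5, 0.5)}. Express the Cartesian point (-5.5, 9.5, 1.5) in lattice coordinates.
-7b₁ + 8b₂ + 3b₃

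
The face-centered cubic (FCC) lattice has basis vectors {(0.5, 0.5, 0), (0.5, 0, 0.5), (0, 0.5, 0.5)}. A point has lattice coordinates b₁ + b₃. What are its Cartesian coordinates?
(0.5, 1, 0.5)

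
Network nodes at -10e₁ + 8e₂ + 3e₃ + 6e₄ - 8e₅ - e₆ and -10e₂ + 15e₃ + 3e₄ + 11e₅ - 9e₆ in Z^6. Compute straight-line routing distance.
31.6544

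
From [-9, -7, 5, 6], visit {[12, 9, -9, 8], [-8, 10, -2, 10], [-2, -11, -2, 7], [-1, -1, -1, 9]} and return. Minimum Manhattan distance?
124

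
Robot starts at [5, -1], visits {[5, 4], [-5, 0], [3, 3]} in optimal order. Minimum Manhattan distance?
19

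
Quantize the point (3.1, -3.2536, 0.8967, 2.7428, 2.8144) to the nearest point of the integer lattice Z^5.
(3, -3, 1, 3, 3)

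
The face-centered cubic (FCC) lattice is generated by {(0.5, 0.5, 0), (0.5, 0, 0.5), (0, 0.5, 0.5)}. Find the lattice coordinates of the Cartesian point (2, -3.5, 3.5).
-5b₁ + 9b₂ - 2b₃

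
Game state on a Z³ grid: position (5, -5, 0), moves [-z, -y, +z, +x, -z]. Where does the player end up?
(6, -6, -1)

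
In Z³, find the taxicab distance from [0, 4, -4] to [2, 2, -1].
7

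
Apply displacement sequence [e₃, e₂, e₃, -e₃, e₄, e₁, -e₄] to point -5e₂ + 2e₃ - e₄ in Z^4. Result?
(1, -4, 3, -1)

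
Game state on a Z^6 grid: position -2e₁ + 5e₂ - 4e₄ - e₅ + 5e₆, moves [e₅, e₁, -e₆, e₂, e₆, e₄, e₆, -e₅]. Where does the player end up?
(-1, 6, 0, -3, -1, 6)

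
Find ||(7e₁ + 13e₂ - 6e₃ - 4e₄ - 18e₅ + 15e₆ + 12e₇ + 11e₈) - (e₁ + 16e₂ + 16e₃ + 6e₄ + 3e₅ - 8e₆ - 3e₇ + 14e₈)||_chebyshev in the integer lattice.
23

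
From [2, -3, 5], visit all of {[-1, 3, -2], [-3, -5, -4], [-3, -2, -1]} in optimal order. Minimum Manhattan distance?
30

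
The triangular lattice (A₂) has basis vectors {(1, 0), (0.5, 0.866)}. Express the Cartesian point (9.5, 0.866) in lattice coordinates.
9b₁ + b₂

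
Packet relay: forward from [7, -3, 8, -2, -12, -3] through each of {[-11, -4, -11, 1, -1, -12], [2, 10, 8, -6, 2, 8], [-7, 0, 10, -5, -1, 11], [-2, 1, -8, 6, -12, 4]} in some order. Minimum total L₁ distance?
177
(one optimal route: (7, -3, 8, -2, -12, -3) → (2, 10, 8, -6, 2, 8) → (-7, 0, 10, -5, -1, 11) → (-2, 1, -8, 6, -12, 4) → (-11, -4, -11, 1, -1, -12))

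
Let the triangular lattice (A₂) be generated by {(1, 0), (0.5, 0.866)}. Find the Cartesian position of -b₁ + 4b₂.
(1, 3.464)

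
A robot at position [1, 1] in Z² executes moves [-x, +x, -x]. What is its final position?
(0, 1)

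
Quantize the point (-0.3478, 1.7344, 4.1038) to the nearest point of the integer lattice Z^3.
(0, 2, 4)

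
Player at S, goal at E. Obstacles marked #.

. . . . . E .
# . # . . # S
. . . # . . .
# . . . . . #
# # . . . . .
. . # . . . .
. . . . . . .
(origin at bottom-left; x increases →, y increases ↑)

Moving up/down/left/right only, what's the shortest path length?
2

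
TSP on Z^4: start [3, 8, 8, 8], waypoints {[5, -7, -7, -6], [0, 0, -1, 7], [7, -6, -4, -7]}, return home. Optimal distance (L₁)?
104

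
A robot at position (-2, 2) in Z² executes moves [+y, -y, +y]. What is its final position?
(-2, 3)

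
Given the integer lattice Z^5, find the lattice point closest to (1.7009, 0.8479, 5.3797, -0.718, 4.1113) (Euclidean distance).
(2, 1, 5, -1, 4)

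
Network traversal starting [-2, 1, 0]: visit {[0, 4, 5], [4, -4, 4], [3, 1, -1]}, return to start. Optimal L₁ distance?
40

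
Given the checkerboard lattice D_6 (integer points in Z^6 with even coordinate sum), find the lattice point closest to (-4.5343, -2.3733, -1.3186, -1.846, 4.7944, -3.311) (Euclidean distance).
(-5, -2, -1, -2, 5, -3)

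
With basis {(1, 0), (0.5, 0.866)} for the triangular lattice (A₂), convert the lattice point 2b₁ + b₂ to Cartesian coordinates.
(2.5, 0.866)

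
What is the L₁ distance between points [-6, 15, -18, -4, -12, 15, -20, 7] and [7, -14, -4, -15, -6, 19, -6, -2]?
100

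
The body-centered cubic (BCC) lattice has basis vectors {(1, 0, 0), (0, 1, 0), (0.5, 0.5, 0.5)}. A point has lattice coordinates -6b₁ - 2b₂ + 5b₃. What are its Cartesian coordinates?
(-3.5, 0.5, 2.5)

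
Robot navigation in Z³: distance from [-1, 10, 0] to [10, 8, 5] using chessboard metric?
11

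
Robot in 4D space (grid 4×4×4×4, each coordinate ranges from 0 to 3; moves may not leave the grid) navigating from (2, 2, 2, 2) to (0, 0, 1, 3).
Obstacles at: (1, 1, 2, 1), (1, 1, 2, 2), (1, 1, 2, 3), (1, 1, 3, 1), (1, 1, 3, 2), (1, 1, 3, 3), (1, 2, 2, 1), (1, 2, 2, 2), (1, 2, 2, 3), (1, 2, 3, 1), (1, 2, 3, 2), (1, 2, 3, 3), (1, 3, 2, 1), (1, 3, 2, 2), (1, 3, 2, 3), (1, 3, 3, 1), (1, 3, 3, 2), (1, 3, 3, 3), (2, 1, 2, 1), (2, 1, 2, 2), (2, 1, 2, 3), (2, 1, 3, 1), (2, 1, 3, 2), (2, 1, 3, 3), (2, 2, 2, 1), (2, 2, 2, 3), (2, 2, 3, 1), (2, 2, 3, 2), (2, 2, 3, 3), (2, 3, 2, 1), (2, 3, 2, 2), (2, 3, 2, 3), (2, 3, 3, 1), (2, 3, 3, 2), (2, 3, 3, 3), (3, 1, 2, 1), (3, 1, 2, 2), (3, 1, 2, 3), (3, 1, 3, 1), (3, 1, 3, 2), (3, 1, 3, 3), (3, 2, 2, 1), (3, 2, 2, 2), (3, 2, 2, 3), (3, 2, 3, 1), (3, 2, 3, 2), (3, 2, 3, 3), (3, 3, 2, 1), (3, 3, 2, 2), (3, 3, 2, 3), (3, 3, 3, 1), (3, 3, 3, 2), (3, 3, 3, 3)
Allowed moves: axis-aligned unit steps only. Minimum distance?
6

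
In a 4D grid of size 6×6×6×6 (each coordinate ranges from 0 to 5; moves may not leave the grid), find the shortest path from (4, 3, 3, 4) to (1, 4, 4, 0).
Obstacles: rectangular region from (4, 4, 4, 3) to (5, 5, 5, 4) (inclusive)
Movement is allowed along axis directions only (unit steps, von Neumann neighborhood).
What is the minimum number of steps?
9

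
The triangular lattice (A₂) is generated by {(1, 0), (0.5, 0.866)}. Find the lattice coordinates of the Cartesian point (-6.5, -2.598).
-5b₁ - 3b₂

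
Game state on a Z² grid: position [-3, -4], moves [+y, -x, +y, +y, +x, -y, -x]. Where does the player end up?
(-4, -2)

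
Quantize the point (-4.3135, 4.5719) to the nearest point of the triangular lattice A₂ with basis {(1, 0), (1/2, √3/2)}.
(-4.5, 4.33)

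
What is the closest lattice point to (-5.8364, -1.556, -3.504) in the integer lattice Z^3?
(-6, -2, -4)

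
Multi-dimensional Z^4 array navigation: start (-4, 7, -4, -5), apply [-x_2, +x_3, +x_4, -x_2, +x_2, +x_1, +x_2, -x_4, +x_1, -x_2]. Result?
(-2, 6, -3, -5)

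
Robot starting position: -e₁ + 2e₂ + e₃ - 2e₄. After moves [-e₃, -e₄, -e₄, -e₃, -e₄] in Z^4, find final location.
(-1, 2, -1, -5)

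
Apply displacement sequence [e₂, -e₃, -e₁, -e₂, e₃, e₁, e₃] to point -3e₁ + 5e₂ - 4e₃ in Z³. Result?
(-3, 5, -3)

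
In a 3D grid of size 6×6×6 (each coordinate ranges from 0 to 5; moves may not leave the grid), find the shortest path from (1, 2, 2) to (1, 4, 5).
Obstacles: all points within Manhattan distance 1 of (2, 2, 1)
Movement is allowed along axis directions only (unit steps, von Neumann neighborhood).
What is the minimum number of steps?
5
(one shortest path: (1, 2, 2) → (1, 3, 2) → (1, 4, 2) → (1, 4, 3) → (1, 4, 4) → (1, 4, 5))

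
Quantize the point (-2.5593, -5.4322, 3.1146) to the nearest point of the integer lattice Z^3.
(-3, -5, 3)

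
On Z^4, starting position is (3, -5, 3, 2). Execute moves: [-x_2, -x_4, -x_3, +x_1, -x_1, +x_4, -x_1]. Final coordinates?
(2, -6, 2, 2)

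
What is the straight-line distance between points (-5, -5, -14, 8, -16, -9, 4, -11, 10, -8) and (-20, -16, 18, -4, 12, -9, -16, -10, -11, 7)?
58.0086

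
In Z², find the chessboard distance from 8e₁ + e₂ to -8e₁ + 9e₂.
16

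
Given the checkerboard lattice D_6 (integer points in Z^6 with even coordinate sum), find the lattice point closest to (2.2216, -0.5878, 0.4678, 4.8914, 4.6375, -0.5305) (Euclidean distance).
(2, -1, 0, 5, 5, -1)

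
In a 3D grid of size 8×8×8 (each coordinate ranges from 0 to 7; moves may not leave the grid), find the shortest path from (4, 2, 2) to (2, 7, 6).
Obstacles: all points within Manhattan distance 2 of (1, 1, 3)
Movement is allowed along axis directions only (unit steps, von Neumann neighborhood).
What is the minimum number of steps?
11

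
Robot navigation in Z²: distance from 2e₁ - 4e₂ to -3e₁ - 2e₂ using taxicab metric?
7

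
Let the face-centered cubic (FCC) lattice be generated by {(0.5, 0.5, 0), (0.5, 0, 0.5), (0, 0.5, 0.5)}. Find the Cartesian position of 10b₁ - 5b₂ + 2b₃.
(2.5, 6, -1.5)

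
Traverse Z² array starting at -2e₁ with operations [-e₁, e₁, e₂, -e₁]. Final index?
(-3, 1)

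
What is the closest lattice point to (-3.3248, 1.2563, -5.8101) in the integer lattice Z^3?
(-3, 1, -6)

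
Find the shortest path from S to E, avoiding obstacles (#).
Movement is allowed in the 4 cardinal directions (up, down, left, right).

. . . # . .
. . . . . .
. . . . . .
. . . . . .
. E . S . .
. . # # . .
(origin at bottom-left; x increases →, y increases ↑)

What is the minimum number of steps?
2
(one shortest path: (3, 1) → (2, 1) → (1, 1))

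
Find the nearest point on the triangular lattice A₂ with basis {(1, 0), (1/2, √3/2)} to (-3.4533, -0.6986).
(-3.5, -0.866)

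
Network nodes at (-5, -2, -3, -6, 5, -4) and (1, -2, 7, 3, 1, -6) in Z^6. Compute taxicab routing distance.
31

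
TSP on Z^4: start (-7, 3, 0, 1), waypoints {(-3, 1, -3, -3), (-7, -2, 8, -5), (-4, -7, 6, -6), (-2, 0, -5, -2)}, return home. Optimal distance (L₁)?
72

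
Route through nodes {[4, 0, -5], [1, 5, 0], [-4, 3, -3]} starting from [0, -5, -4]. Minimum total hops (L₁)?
33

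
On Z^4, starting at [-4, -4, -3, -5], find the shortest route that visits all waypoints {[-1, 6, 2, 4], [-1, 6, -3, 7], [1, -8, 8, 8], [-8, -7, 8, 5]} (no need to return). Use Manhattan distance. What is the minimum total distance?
72
(one optimal route: (-4, -4, -3, -5) → (-1, 6, -3, 7) → (-1, 6, 2, 4) → (1, -8, 8, 8) → (-8, -7, 8, 5))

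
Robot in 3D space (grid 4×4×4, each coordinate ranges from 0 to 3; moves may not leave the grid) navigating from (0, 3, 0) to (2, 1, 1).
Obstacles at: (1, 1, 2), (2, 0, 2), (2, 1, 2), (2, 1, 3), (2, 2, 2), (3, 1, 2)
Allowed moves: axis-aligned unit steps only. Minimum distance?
5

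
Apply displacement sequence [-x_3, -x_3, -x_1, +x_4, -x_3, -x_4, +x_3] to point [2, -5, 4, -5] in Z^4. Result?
(1, -5, 2, -5)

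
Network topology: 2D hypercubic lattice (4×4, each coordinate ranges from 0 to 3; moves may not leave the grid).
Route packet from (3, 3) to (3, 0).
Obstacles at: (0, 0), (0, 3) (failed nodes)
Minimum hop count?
3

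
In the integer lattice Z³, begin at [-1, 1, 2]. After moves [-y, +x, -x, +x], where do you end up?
(0, 0, 2)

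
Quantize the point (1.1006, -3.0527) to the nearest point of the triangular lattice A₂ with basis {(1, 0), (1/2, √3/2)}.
(1, -3.464)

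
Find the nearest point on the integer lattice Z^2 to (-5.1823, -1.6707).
(-5, -2)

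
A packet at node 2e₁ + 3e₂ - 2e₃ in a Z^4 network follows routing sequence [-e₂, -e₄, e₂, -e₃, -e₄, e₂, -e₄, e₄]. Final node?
(2, 4, -3, -2)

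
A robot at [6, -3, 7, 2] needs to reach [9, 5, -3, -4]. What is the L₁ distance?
27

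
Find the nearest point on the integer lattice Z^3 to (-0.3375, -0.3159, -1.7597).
(0, 0, -2)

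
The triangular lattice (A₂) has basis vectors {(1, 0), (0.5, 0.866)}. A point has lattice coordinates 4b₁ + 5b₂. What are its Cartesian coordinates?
(6.5, 4.33)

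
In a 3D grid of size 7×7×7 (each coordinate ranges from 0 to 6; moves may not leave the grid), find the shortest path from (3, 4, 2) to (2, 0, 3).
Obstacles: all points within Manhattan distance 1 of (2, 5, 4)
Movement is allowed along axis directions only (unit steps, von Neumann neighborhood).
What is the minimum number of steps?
6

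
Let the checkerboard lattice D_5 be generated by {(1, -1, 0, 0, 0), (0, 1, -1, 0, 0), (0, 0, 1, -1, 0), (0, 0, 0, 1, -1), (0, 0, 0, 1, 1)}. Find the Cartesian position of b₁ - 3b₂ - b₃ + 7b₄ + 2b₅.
(1, -4, 2, 10, -5)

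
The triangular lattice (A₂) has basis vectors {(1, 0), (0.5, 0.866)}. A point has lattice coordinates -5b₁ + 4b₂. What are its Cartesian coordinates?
(-3, 3.464)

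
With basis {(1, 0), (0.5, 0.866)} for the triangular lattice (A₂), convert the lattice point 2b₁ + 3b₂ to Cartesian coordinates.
(3.5, 2.598)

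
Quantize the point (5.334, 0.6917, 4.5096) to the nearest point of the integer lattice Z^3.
(5, 1, 5)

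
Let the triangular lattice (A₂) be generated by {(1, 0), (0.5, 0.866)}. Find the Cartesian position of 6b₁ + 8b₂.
(10, 6.928)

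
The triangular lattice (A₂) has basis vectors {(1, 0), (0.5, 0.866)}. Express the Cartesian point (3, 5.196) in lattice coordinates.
6b₂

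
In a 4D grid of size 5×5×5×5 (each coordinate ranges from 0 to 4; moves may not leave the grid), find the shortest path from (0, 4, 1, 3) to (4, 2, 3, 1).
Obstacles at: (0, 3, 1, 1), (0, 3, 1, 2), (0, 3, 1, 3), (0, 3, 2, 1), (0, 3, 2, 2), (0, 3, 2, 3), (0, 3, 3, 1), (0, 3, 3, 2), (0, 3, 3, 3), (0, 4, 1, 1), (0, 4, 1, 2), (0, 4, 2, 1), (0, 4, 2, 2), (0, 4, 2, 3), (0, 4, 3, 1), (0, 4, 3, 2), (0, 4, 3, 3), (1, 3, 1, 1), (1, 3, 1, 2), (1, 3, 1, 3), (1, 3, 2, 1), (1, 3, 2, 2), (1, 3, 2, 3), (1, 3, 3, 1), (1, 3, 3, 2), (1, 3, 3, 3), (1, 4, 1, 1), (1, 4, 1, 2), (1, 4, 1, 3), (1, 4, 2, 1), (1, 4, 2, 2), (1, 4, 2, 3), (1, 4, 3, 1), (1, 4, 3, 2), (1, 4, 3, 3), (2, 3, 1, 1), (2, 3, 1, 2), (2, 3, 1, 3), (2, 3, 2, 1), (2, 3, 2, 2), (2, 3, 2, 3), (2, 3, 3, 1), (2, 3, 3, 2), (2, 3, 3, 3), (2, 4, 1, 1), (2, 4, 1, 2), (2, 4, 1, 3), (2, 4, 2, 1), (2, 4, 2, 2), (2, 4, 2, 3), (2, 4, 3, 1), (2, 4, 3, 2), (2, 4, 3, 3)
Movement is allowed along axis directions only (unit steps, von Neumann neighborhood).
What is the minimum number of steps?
12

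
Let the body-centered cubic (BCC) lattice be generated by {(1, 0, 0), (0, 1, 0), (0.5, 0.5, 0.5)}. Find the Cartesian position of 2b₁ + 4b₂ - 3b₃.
(0.5, 2.5, -1.5)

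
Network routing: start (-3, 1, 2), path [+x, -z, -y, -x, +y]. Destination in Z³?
(-3, 1, 1)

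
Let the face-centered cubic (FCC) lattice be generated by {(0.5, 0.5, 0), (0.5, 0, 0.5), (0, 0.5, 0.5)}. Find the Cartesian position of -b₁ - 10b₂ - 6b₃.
(-5.5, -3.5, -8)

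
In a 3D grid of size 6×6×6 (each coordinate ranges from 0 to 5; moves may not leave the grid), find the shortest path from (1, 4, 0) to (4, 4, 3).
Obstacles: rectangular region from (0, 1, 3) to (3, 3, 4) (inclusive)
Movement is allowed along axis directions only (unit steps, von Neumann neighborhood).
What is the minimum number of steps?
6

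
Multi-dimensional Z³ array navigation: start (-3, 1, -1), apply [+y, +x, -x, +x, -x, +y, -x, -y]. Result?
(-4, 2, -1)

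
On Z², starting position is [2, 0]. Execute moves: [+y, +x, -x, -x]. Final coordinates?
(1, 1)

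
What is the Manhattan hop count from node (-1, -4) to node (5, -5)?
7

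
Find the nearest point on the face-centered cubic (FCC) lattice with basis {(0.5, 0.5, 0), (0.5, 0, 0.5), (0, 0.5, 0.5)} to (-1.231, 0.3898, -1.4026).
(-1, 0.5, -1.5)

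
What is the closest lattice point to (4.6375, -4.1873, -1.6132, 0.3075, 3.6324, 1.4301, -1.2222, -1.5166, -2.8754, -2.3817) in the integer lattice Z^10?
(5, -4, -2, 0, 4, 1, -1, -2, -3, -2)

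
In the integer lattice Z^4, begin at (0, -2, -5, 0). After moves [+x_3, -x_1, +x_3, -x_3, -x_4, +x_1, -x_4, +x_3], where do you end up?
(0, -2, -3, -2)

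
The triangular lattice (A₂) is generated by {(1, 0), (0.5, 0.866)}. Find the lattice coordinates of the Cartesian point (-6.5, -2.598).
-5b₁ - 3b₂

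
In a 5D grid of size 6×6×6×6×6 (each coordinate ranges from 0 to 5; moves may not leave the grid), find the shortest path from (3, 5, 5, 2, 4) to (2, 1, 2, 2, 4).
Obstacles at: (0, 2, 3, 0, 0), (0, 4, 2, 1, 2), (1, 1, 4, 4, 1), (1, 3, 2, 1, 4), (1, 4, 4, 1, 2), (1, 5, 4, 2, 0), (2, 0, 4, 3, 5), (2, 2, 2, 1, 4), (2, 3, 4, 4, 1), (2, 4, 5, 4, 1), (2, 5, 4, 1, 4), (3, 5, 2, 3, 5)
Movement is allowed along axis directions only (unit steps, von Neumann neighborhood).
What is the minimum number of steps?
8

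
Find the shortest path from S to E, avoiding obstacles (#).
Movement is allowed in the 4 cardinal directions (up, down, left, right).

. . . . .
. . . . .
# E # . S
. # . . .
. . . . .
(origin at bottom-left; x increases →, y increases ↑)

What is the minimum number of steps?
5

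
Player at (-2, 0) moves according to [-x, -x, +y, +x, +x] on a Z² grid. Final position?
(-2, 1)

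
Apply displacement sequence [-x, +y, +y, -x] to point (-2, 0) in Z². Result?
(-4, 2)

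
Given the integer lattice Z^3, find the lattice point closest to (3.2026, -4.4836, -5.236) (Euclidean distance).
(3, -4, -5)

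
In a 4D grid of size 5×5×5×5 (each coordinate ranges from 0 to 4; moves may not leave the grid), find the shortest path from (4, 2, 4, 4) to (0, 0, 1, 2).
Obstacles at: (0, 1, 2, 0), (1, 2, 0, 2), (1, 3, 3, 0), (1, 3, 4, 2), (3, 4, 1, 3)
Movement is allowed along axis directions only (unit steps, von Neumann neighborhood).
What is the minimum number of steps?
11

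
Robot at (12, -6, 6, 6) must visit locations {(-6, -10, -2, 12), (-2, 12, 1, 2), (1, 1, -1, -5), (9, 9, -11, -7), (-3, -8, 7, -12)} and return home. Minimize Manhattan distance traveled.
202
(one optimal route: (12, -6, 6, 6) → (-6, -10, -2, 12) → (-2, 12, 1, 2) → (9, 9, -11, -7) → (1, 1, -1, -5) → (-3, -8, 7, -12) → (12, -6, 6, 6))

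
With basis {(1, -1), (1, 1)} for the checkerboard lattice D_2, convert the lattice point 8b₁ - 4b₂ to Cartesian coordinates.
(4, -12)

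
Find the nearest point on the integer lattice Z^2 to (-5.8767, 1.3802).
(-6, 1)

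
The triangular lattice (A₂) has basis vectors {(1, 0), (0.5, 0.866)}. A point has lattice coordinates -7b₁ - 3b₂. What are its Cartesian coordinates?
(-8.5, -2.598)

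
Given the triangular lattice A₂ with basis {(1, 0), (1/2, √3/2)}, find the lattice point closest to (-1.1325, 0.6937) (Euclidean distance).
(-1.5, 0.866)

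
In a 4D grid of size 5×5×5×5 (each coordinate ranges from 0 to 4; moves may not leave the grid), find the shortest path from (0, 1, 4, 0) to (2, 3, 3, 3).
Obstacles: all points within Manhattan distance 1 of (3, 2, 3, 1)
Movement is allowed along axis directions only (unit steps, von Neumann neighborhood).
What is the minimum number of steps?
8
(one shortest path: (0, 1, 4, 0) → (1, 1, 4, 0) → (2, 1, 4, 0) → (2, 2, 4, 0) → (2, 3, 4, 0) → (2, 3, 3, 0) → (2, 3, 3, 1) → (2, 3, 3, 2) → (2, 3, 3, 3))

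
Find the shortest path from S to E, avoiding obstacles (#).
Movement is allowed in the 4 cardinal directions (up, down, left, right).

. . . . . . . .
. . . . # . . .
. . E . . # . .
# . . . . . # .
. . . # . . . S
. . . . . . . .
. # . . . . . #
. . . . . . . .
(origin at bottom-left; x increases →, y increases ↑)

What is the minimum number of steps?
7
(one shortest path: (7, 3) → (6, 3) → (5, 3) → (4, 3) → (4, 4) → (3, 4) → (2, 4) → (2, 5))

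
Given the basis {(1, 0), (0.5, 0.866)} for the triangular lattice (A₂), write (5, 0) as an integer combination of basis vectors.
5b₁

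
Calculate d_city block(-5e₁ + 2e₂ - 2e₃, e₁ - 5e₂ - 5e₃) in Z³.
16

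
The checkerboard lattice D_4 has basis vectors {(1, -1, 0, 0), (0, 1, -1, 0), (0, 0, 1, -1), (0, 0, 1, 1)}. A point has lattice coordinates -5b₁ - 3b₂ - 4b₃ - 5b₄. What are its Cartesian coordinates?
(-5, 2, -6, -1)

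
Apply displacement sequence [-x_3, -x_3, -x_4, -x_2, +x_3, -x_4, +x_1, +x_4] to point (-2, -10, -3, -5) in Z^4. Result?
(-1, -11, -4, -6)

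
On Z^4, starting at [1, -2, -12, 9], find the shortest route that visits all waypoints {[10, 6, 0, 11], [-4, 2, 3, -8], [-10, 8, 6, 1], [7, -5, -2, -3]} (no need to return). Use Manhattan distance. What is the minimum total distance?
113
(one optimal route: (1, -2, -12, 9) → (10, 6, 0, 11) → (7, -5, -2, -3) → (-4, 2, 3, -8) → (-10, 8, 6, 1))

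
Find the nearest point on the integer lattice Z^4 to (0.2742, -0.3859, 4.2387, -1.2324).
(0, 0, 4, -1)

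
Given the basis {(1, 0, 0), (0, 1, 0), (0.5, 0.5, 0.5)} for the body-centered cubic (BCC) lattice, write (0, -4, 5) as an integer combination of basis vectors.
-5b₁ - 9b₂ + 10b₃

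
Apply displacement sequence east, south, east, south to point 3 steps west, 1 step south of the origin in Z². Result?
(-1, -3)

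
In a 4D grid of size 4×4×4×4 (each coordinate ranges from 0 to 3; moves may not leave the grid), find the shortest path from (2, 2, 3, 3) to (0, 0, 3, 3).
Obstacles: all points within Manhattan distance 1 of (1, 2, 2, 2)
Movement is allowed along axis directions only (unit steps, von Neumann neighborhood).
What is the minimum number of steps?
4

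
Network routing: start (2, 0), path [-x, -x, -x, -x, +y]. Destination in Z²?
(-2, 1)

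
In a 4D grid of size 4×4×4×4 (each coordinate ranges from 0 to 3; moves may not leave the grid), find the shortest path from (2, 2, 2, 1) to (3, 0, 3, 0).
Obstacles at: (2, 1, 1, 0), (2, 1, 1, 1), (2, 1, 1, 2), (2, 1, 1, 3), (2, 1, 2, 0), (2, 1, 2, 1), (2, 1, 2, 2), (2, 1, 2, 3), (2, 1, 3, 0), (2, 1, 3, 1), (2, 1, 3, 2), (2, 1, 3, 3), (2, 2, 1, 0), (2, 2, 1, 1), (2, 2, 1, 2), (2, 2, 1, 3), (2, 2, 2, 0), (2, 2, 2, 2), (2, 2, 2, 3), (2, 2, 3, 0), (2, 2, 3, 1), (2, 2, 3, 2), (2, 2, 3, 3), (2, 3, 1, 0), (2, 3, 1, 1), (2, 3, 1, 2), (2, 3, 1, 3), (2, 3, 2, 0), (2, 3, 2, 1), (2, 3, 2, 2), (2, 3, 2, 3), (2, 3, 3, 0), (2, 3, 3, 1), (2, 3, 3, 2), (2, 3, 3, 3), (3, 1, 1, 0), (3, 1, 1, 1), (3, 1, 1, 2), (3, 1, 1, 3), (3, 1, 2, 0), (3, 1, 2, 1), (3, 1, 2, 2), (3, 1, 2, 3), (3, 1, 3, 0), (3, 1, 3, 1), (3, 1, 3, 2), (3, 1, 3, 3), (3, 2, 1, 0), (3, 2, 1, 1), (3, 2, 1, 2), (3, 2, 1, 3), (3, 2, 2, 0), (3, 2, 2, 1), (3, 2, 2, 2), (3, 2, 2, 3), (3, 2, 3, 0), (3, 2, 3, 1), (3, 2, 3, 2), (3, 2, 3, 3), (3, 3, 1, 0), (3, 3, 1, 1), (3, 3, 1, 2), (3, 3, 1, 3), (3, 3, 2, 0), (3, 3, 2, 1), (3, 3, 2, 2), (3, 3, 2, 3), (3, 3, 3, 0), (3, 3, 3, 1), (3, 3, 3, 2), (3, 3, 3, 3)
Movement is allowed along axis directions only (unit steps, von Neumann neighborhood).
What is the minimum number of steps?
7
(one shortest path: (2, 2, 2, 1) → (1, 2, 2, 1) → (1, 1, 2, 1) → (1, 0, 2, 1) → (2, 0, 2, 1) → (3, 0, 2, 1) → (3, 0, 3, 1) → (3, 0, 3, 0))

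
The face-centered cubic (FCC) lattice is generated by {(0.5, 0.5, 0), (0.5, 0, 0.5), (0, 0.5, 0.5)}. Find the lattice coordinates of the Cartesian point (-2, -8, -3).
-7b₁ + 3b₂ - 9b₃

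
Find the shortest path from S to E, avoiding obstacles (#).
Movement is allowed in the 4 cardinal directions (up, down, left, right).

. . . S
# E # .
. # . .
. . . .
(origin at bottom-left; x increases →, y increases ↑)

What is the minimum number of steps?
3
(one shortest path: (3, 3) → (2, 3) → (1, 3) → (1, 2))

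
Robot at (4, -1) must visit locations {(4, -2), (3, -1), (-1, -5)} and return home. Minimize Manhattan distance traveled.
18
(one optimal route: (4, -1) → (4, -2) → (-1, -5) → (3, -1) → (4, -1))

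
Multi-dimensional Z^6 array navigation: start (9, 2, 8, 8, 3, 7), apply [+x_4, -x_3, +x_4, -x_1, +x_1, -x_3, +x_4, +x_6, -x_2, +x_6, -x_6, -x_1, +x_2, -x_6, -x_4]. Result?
(8, 2, 6, 10, 3, 7)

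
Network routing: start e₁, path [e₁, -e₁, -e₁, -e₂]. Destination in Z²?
(0, -1)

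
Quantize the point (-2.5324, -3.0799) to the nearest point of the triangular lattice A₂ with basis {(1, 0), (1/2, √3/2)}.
(-2.5, -2.598)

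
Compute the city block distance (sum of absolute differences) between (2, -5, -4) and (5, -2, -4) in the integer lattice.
6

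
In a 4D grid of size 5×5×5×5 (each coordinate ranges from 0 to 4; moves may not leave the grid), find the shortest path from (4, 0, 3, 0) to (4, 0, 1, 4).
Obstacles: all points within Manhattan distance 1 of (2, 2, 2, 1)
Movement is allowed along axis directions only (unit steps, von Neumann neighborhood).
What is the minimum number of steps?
6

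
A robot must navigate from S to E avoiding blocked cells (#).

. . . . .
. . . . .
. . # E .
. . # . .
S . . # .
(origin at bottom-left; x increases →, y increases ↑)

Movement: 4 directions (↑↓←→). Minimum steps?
7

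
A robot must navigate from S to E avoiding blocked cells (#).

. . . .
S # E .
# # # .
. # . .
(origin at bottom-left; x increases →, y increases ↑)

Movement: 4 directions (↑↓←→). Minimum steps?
4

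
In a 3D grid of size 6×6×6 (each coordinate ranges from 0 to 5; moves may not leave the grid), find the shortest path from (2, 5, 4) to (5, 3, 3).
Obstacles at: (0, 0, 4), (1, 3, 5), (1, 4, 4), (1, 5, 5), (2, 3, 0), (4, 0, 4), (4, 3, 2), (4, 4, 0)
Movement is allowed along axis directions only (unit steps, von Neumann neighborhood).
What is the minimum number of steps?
6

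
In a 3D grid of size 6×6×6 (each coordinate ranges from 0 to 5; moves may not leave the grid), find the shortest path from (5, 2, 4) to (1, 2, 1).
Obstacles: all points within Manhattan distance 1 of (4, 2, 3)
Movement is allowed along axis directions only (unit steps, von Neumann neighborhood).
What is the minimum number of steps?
9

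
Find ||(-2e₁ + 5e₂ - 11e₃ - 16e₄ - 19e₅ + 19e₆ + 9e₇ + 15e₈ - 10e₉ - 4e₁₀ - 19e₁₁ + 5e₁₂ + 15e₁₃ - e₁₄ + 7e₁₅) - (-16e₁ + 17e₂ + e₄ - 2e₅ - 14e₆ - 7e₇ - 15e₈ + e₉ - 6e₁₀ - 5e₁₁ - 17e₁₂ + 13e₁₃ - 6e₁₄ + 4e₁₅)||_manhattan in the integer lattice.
209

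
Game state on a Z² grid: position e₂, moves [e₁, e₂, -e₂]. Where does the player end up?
(1, 1)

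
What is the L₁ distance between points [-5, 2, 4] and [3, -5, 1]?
18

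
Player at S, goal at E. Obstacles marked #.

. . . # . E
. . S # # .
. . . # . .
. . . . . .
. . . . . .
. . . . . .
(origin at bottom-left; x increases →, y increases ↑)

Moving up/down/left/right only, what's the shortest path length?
8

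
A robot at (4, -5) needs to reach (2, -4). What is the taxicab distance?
3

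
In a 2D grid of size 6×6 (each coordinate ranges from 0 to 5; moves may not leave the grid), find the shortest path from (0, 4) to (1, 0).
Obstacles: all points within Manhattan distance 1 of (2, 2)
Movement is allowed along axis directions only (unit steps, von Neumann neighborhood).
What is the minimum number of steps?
5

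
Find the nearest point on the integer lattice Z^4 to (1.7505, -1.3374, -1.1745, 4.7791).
(2, -1, -1, 5)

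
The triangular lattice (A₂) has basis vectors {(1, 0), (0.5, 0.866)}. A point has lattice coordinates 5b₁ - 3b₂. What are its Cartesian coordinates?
(3.5, -2.598)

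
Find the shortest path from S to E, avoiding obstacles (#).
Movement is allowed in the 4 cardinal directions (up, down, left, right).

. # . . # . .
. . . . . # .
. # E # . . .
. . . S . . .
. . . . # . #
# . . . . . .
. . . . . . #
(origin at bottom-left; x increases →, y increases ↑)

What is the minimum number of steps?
2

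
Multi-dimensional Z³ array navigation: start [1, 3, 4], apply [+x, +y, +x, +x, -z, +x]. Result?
(5, 4, 3)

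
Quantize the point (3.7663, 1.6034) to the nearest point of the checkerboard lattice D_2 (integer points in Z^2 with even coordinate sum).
(4, 2)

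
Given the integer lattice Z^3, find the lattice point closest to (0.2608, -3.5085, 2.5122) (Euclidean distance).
(0, -4, 3)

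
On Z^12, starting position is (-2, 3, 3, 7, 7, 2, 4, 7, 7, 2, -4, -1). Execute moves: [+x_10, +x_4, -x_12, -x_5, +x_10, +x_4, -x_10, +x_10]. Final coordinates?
(-2, 3, 3, 9, 6, 2, 4, 7, 7, 4, -4, -2)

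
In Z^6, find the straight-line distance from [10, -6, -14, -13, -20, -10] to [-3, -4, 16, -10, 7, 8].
46.2061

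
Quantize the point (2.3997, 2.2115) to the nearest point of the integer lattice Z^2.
(2, 2)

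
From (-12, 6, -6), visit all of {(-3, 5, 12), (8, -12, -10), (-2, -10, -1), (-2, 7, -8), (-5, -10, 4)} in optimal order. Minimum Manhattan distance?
90
(one optimal route: (-12, 6, -6) → (-2, 7, -8) → (-3, 5, 12) → (-5, -10, 4) → (-2, -10, -1) → (8, -12, -10))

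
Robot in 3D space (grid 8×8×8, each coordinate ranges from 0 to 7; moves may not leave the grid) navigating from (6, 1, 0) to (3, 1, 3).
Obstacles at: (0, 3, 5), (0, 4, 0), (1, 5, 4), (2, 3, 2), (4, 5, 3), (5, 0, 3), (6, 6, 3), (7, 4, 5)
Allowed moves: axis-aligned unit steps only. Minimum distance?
6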